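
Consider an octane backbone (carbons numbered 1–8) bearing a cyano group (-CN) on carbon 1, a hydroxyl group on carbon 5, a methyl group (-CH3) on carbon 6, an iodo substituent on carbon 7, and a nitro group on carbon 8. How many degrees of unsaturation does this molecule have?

Atom tally by fragment:
  NCCH2 → C:2 H:2 N:1
  CH2 → C:1 H:2
  CH2 → C:1 H:2
  CH2 → C:1 H:2
  CH(OH) → C:1 H:2 O:1
  CH(CH3) → C:2 H:4
  CH(I) → C:1 H:1 I:1
  CH2NO2 → C:1 H:2 N:1 O:2
Element totals:
  C: 10
  H: 17
  I: 1
  N: 2
  O: 3
Molecular formula: C10H17IN2O3.
DoU = (2C + 2 + N − H − X) / 2 = (2·10 + 2 + 2 − 17 − 1) / 2 = 3.

3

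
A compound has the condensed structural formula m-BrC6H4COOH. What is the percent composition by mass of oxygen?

15.92%

Atom tally by fragment:
  benzene ring core → C:6 H:6
  (− 2 ring H displaced by substituents)
  + Br → Br:1
  + COOH → C:1 H:1 O:2
Element totals:
  C: 7
  H: 5
  Br: 1
  O: 2
Molecular formula: C7H5BrO2.
Molar mass = 201.019 g/mol.
Mass from O: 2 × 15.999 = 31.998 g/mol.
%O = 31.998 / 201.019 × 100 = 15.92%.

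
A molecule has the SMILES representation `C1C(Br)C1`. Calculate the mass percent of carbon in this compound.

Atom tally by fragment:
  cyclopropane ring core → C:3 H:6
  (− 1 ring H displaced by substituents)
  + Br → Br:1
Element totals:
  C: 3
  H: 5
  Br: 1
Molecular formula: C3H5Br.
Molar mass = 120.977 g/mol.
Mass from C: 3 × 12.011 = 36.033 g/mol.
%C = 36.033 / 120.977 × 100 = 29.79%.

29.79%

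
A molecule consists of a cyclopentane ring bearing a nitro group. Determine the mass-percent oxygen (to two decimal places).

27.79%

Atom tally by fragment:
  cyclopentane ring core → C:5 H:10
  (− 1 ring H displaced by substituents)
  + NO2 → N:1 O:2
Element totals:
  C: 5
  H: 9
  N: 1
  O: 2
Molecular formula: C5H9NO2.
Molar mass = 115.132 g/mol.
Mass from O: 2 × 15.999 = 31.998 g/mol.
%O = 31.998 / 115.132 × 100 = 27.79%.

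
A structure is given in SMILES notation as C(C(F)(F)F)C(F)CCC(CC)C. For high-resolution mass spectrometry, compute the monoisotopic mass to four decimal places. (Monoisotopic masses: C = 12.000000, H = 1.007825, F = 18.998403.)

Atom tally by fragment:
  F3CCH2 → C:2 H:2 F:3
  CH(F) → C:1 H:1 F:1
  CH2 → C:1 H:2
  CH2 → C:1 H:2
  CH(C2H5) → C:3 H:6
  CH3 → C:1 H:3
Element totals:
  C: 9
  H: 16
  F: 4
Molecular formula: C9H16F4.
  M = 9(12.0) + 16(1.007825) + 4(18.998403)
    = 108.000000 + 16.125200 + 75.993612 = 200.118812

200.1188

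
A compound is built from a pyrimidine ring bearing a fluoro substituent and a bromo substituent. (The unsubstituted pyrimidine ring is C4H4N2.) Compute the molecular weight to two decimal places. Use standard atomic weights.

Atom tally by fragment:
  pyrimidine ring core → C:4 H:4 N:2
  (− 2 ring H displaced by substituents)
  + F → F:1
  + Br → Br:1
Element totals:
  C: 4
  H: 2
  Br: 1
  F: 1
  N: 2
Molecular formula: C4H2BrFN2.
  M = 4(12.011) + 2(1.008) + 79.904 + 18.998 + 2(14.007)
    = 48.044 + 2.016 + 79.904 + 18.998 + 28.014 = 176.976

176.98 g/mol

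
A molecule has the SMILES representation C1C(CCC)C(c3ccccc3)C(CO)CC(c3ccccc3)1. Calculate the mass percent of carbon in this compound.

Atom tally by fragment:
  cyclohexane ring core → C:6 H:12
  (− 4 ring H displaced by substituents)
  + CH2CH2CH3 → C:3 H:7
  + C6H5 → C:6 H:5
  + CH2OH → C:1 H:3 O:1
  + C6H5 → C:6 H:5
Element totals:
  C: 22
  H: 28
  O: 1
Molecular formula: C22H28O.
Molar mass = 308.465 g/mol.
Mass from C: 22 × 12.011 = 264.242 g/mol.
%C = 264.242 / 308.465 × 100 = 85.66%.

85.66%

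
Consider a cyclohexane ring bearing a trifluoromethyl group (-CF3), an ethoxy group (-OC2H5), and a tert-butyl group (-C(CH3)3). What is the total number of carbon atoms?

Atom tally by fragment:
  cyclohexane ring core → C:6 H:12
  (− 3 ring H displaced by substituents)
  + CF3 → C:1 F:3
  + OC2H5 → C:2 H:5 O:1
  + C(CH3)3 → C:4 H:9
Element totals:
  C: 13
  H: 23
  F: 3
  O: 1

13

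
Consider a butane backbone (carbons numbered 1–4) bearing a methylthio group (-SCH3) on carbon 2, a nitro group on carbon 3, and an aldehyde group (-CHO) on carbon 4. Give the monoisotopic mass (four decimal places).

Atom tally by fragment:
  CH3 → C:1 H:3
  CH(SCH3) → C:2 H:4 S:1
  CH(NO2) → C:1 H:1 N:1 O:2
  CH2CHO → C:2 H:3 O:1
Element totals:
  C: 6
  H: 11
  N: 1
  O: 3
  S: 1
Molecular formula: C6H11NO3S.
  M = 6(12.0) + 11(1.007825) + 14.003074 + 3(15.994915) + 31.972071
    = 72.000000 + 11.086075 + 14.003074 + 47.984745 + 31.972071 = 177.045965

177.0460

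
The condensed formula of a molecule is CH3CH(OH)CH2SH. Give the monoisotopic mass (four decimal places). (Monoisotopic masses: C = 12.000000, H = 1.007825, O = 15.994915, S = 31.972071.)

Atom tally by fragment:
  CH3 → C:1 H:3
  CH(OH) → C:1 H:2 O:1
  CH2SH → C:1 H:3 S:1
Element totals:
  C: 3
  H: 8
  O: 1
  S: 1
Molecular formula: C3H8OS.
  M = 3(12.0) + 8(1.007825) + 15.994915 + 31.972071
    = 36.000000 + 8.062600 + 15.994915 + 31.972071 = 92.029586

92.0296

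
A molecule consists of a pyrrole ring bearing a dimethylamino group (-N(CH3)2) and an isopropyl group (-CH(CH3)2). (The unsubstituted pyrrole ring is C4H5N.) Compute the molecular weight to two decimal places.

152.24 g/mol

Atom tally by fragment:
  pyrrole ring core → C:4 H:5 N:1
  (− 2 ring H displaced by substituents)
  + N(CH3)2 → N:1 C:2 H:6
  + CH(CH3)2 → C:3 H:7
Element totals:
  C: 9
  H: 16
  N: 2
Molecular formula: C9H16N2.
  M = 9(12.011) + 16(1.008) + 2(14.007)
    = 108.099 + 16.128 + 28.014 = 152.241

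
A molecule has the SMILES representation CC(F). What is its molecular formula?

C2H5F

Atom tally by fragment:
  CH3 → C:1 H:3
  CH2F → C:1 H:2 F:1
Element totals:
  C: 2
  H: 5
  F: 1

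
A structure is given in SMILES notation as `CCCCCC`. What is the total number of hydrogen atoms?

14

Atom tally by fragment:
  CH3 → C:1 H:3
  CH2 → C:1 H:2
  CH2 → C:1 H:2
  CH2 → C:1 H:2
  CH2 → C:1 H:2
  CH3 → C:1 H:3
Element totals:
  C: 6
  H: 14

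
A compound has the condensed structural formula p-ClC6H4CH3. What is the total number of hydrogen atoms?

7

Atom tally by fragment:
  benzene ring core → C:6 H:6
  (− 2 ring H displaced by substituents)
  + Cl → Cl:1
  + CH3 → C:1 H:3
Element totals:
  C: 7
  H: 7
  Cl: 1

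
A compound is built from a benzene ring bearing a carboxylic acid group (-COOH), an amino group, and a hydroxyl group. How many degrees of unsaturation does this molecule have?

5

Atom tally by fragment:
  benzene ring core → C:6 H:6
  (− 3 ring H displaced by substituents)
  + COOH → C:1 H:1 O:2
  + NH2 → N:1 H:2
  + OH → O:1 H:1
Element totals:
  C: 7
  H: 7
  N: 1
  O: 3
Molecular formula: C7H7NO3.
DoU = (2C + 2 + N − H − X) / 2 = (2·7 + 2 + 1 − 7 − 0) / 2 = 5.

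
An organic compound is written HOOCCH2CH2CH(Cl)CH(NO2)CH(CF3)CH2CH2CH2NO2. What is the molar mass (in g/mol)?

Element totals:
  C: 10
  H: 14
  Cl: 1
  F: 3
  N: 2
  O: 6
Molecular formula: C10H14ClF3N2O6.
  M = 10(12.011) + 14(1.008) + 35.45 + 3(18.998) + 2(14.007) + 6(15.999)
    = 120.110 + 14.112 + 35.450 + 56.994 + 28.014 + 95.994 = 350.674

350.67 g/mol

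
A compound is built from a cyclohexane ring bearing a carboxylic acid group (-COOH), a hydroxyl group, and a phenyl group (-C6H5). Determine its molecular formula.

C13H16O3

Atom tally by fragment:
  cyclohexane ring core → C:6 H:12
  (− 3 ring H displaced by substituents)
  + COOH → C:1 H:1 O:2
  + OH → O:1 H:1
  + C6H5 → C:6 H:5
Element totals:
  C: 13
  H: 16
  O: 3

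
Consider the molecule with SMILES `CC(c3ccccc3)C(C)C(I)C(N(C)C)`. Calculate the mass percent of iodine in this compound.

38.31%

Atom tally by fragment:
  CH3 → C:1 H:3
  CH(C6H5) → C:7 H:6
  CH(CH3) → C:2 H:4
  CH(I) → C:1 H:1 I:1
  CH2N(CH3)2 → C:3 H:8 N:1
Element totals:
  C: 14
  H: 22
  I: 1
  N: 1
Molecular formula: C14H22IN.
Molar mass = 331.241 g/mol.
Mass from I: 1 × 126.904 = 126.904 g/mol.
%I = 126.904 / 331.241 × 100 = 38.31%.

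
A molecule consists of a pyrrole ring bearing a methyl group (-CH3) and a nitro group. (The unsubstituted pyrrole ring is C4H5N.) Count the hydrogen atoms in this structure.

6

Atom tally by fragment:
  pyrrole ring core → C:4 H:5 N:1
  (− 2 ring H displaced by substituents)
  + CH3 → C:1 H:3
  + NO2 → N:1 O:2
Element totals:
  C: 5
  H: 6
  N: 2
  O: 2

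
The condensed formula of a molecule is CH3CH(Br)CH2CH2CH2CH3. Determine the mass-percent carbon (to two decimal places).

43.66%

Atom tally by fragment:
  CH3 → C:1 H:3
  CH(Br) → C:1 H:1 Br:1
  CH2 → C:1 H:2
  CH2 → C:1 H:2
  CH2 → C:1 H:2
  CH3 → C:1 H:3
Element totals:
  C: 6
  H: 13
  Br: 1
Molecular formula: C6H13Br.
Molar mass = 165.074 g/mol.
Mass from C: 6 × 12.011 = 72.066 g/mol.
%C = 72.066 / 165.074 × 100 = 43.66%.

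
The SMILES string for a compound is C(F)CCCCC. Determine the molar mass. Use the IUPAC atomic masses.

Atom tally by fragment:
  FCH2 → C:1 H:2 F:1
  CH2 → C:1 H:2
  CH2 → C:1 H:2
  CH2 → C:1 H:2
  CH2 → C:1 H:2
  CH3 → C:1 H:3
Element totals:
  C: 6
  H: 13
  F: 1
Molecular formula: C6H13F.
  M = 6(12.011) + 13(1.008) + 18.998
    = 72.066 + 13.104 + 18.998 = 104.168

104.17 g/mol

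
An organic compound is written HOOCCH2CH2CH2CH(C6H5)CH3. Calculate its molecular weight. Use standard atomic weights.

Atom tally by fragment:
  HOOCCH2 → C:2 H:3 O:2
  CH2 → C:1 H:2
  CH2 → C:1 H:2
  CH(C6H5) → C:7 H:6
  CH3 → C:1 H:3
Element totals:
  C: 12
  H: 16
  O: 2
Molecular formula: C12H16O2.
  M = 12(12.011) + 16(1.008) + 2(15.999)
    = 144.132 + 16.128 + 31.998 = 192.258

192.26 g/mol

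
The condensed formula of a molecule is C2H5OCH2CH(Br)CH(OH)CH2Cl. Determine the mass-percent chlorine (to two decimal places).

15.31%

Atom tally by fragment:
  C2H5OCH2 → C:3 H:7 O:1
  CH(Br) → C:1 H:1 Br:1
  CH(OH) → C:1 H:2 O:1
  CH2Cl → C:1 H:2 Cl:1
Element totals:
  C: 6
  H: 12
  Br: 1
  Cl: 1
  O: 2
Molecular formula: C6H12BrClO2.
Molar mass = 231.514 g/mol.
Mass from Cl: 1 × 35.45 = 35.450 g/mol.
%Cl = 35.450 / 231.514 × 100 = 15.31%.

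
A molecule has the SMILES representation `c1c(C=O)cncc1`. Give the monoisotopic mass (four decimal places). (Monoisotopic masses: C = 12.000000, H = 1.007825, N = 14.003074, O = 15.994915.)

107.0371

Atom tally by fragment:
  pyridine ring core → C:5 H:5 N:1
  (− 1 ring H displaced by substituents)
  + CHO → C:1 H:1 O:1
Element totals:
  C: 6
  H: 5
  N: 1
  O: 1
Molecular formula: C6H5NO.
  M = 6(12.0) + 5(1.007825) + 14.003074 + 15.994915
    = 72.000000 + 5.039125 + 14.003074 + 15.994915 = 107.037114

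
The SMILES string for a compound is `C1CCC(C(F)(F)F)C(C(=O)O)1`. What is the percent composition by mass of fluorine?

31.29%

Atom tally by fragment:
  cyclopentane ring core → C:5 H:10
  (− 2 ring H displaced by substituents)
  + CF3 → C:1 F:3
  + COOH → C:1 H:1 O:2
Element totals:
  C: 7
  H: 9
  F: 3
  O: 2
Molecular formula: C7H9F3O2.
Molar mass = 182.141 g/mol.
Mass from F: 3 × 18.998 = 56.994 g/mol.
%F = 56.994 / 182.141 × 100 = 31.29%.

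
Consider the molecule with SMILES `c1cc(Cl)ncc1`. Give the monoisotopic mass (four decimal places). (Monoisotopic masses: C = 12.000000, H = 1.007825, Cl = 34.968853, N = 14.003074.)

113.0032

Atom tally by fragment:
  pyridine ring core → C:5 H:5 N:1
  (− 1 ring H displaced by substituents)
  + Cl → Cl:1
Element totals:
  C: 5
  H: 4
  Cl: 1
  N: 1
Molecular formula: C5H4ClN.
  M = 5(12.0) + 4(1.007825) + 34.968853 + 14.003074
    = 60.000000 + 4.031300 + 34.968853 + 14.003074 = 113.003227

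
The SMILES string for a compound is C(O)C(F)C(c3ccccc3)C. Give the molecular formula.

C10H13FO

Atom tally by fragment:
  HOCH2 → C:1 H:3 O:1
  CH(F) → C:1 H:1 F:1
  CH(C6H5) → C:7 H:6
  CH3 → C:1 H:3
Element totals:
  C: 10
  H: 13
  F: 1
  O: 1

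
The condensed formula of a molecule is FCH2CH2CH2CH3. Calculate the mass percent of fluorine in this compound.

24.96%

Atom tally by fragment:
  FCH2 → C:1 H:2 F:1
  CH2 → C:1 H:2
  CH2 → C:1 H:2
  CH3 → C:1 H:3
Element totals:
  C: 4
  H: 9
  F: 1
Molecular formula: C4H9F.
Molar mass = 76.114 g/mol.
Mass from F: 1 × 18.998 = 18.998 g/mol.
%F = 18.998 / 76.114 × 100 = 24.96%.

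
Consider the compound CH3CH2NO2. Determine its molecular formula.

Atom tally by fragment:
  CH3 → C:1 H:3
  CH2NO2 → C:1 H:2 N:1 O:2
Element totals:
  C: 2
  H: 5
  N: 1
  O: 2

C2H5NO2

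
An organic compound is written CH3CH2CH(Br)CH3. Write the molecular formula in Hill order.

Atom tally by fragment:
  CH3 → C:1 H:3
  CH2 → C:1 H:2
  CH(Br) → C:1 H:1 Br:1
  CH3 → C:1 H:3
Element totals:
  C: 4
  H: 9
  Br: 1

C4H9Br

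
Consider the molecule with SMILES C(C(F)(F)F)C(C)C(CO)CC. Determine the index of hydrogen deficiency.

0

Atom tally by fragment:
  F3CCH2 → C:2 H:2 F:3
  CH(CH3) → C:2 H:4
  CH(CH2OH) → C:2 H:4 O:1
  CH2 → C:1 H:2
  CH3 → C:1 H:3
Element totals:
  C: 8
  H: 15
  F: 3
  O: 1
Molecular formula: C8H15F3O.
DoU = (2C + 2 + N − H − X) / 2 = (2·8 + 2 + 0 − 15 − 3) / 2 = 0.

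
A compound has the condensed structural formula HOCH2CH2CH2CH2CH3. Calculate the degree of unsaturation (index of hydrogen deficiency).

0

Atom tally by fragment:
  HOCH2CH2 → C:2 H:5 O:1
  CH2 → C:1 H:2
  CH2 → C:1 H:2
  CH3 → C:1 H:3
Element totals:
  C: 5
  H: 12
  O: 1
Molecular formula: C5H12O.
DoU = (2C + 2 + N − H − X) / 2 = (2·5 + 2 + 0 − 12 − 0) / 2 = 0.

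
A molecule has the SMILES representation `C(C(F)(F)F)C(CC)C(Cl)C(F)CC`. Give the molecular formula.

Atom tally by fragment:
  F3CCH2 → C:2 H:2 F:3
  CH(C2H5) → C:3 H:6
  CH(Cl) → C:1 H:1 Cl:1
  CH(F) → C:1 H:1 F:1
  CH2 → C:1 H:2
  CH3 → C:1 H:3
Element totals:
  C: 9
  H: 15
  Cl: 1
  F: 4

C9H15ClF4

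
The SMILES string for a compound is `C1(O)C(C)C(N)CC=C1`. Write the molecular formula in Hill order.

Atom tally by fragment:
  cyclohexene ring core → C:6 H:10
  (− 3 ring H displaced by substituents)
  + OH → O:1 H:1
  + CH3 → C:1 H:3
  + NH2 → N:1 H:2
Element totals:
  C: 7
  H: 13
  N: 1
  O: 1

C7H13NO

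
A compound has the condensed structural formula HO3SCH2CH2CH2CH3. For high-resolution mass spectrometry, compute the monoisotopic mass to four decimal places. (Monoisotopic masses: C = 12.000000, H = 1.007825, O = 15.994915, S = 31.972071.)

Atom tally by fragment:
  HO3SCH2 → C:1 H:3 S:1 O:3
  CH2 → C:1 H:2
  CH2 → C:1 H:2
  CH3 → C:1 H:3
Element totals:
  C: 4
  H: 10
  O: 3
  S: 1
Molecular formula: C4H10O3S.
  M = 4(12.0) + 10(1.007825) + 3(15.994915) + 31.972071
    = 48.000000 + 10.078250 + 47.984745 + 31.972071 = 138.035066

138.0351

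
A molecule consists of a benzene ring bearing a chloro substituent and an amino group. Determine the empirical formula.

Atom tally by fragment:
  benzene ring core → C:6 H:6
  (− 2 ring H displaced by substituents)
  + Cl → Cl:1
  + NH2 → N:1 H:2
Element totals:
  C: 6
  H: 6
  Cl: 1
  N: 1
Molecular formula: C6H6ClN.
gcd of subscripts (6, 1, 6, 1) = 1, so the empirical formula equals the molecular formula.

C6H6ClN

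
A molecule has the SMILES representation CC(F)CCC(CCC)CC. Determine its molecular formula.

Atom tally by fragment:
  CH3 → C:1 H:3
  CH(F) → C:1 H:1 F:1
  CH2 → C:1 H:2
  CH2 → C:1 H:2
  CH(CH2CH2CH3) → C:4 H:8
  CH2 → C:1 H:2
  CH3 → C:1 H:3
Element totals:
  C: 10
  H: 21
  F: 1

C10H21F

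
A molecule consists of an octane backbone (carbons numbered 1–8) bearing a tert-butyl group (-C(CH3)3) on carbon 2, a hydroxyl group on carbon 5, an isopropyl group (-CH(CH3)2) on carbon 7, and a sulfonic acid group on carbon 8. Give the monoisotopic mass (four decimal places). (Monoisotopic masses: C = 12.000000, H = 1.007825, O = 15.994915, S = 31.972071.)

308.2021

Atom tally by fragment:
  CH3 → C:1 H:3
  CH(C(CH3)3) → C:5 H:10
  CH2 → C:1 H:2
  CH2 → C:1 H:2
  CH(OH) → C:1 H:2 O:1
  CH2 → C:1 H:2
  CH(CH(CH3)2) → C:4 H:8
  CH2SO3H → C:1 H:3 S:1 O:3
Element totals:
  C: 15
  H: 32
  O: 4
  S: 1
Molecular formula: C15H32O4S.
  M = 15(12.0) + 32(1.007825) + 4(15.994915) + 31.972071
    = 180.000000 + 32.250400 + 63.979660 + 31.972071 = 308.202131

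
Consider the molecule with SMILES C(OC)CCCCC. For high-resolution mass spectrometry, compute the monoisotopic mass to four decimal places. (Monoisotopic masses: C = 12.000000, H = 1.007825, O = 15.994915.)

116.1201

Atom tally by fragment:
  CH3OCH2 → C:2 H:5 O:1
  CH2 → C:1 H:2
  CH2 → C:1 H:2
  CH2 → C:1 H:2
  CH2 → C:1 H:2
  CH3 → C:1 H:3
Element totals:
  C: 7
  H: 16
  O: 1
Molecular formula: C7H16O.
  M = 7(12.0) + 16(1.007825) + 15.994915
    = 84.000000 + 16.125200 + 15.994915 = 116.120115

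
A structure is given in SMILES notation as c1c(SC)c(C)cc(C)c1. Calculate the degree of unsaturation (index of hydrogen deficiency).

Atom tally by fragment:
  benzene ring core → C:6 H:6
  (− 3 ring H displaced by substituents)
  + SCH3 → C:1 H:3 S:1
  + CH3 → C:1 H:3
  + CH3 → C:1 H:3
Element totals:
  C: 9
  H: 12
  S: 1
Molecular formula: C9H12S.
DoU = (2C + 2 + N − H − X) / 2 = (2·9 + 2 + 0 − 12 − 0) / 2 = 4.

4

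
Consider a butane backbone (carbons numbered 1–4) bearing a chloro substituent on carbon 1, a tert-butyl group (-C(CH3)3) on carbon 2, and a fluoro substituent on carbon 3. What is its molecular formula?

C8H16ClF

Atom tally by fragment:
  ClCH2 → C:1 H:2 Cl:1
  CH(C(CH3)3) → C:5 H:10
  CH(F) → C:1 H:1 F:1
  CH3 → C:1 H:3
Element totals:
  C: 8
  H: 16
  Cl: 1
  F: 1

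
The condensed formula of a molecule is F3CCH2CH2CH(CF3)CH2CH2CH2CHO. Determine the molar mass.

Atom tally by fragment:
  F3CCH2 → C:2 H:2 F:3
  CH2 → C:1 H:2
  CH(CF3) → C:2 H:1 F:3
  CH2 → C:1 H:2
  CH2 → C:1 H:2
  CH2CHO → C:2 H:3 O:1
Element totals:
  C: 9
  H: 12
  F: 6
  O: 1
Molecular formula: C9H12F6O.
  M = 9(12.011) + 12(1.008) + 6(18.998) + 15.999
    = 108.099 + 12.096 + 113.988 + 15.999 = 250.182

250.18 g/mol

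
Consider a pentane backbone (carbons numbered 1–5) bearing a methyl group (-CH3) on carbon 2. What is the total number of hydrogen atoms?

Atom tally by fragment:
  CH3 → C:1 H:3
  CH(CH3) → C:2 H:4
  CH2 → C:1 H:2
  CH2 → C:1 H:2
  CH3 → C:1 H:3
Element totals:
  C: 6
  H: 14

14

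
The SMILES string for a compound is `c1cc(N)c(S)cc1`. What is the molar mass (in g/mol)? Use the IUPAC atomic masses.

125.19 g/mol

Atom tally by fragment:
  benzene ring core → C:6 H:6
  (− 2 ring H displaced by substituents)
  + NH2 → N:1 H:2
  + SH → S:1 H:1
Element totals:
  C: 6
  H: 7
  N: 1
  S: 1
Molecular formula: C6H7NS.
  M = 6(12.011) + 7(1.008) + 14.007 + 32.06
    = 72.066 + 7.056 + 14.007 + 32.060 = 125.189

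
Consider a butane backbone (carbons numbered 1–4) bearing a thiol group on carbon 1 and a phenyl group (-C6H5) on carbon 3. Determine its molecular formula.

Atom tally by fragment:
  HSCH2 → C:1 H:3 S:1
  CH2 → C:1 H:2
  CH(C6H5) → C:7 H:6
  CH3 → C:1 H:3
Element totals:
  C: 10
  H: 14
  S: 1

C10H14S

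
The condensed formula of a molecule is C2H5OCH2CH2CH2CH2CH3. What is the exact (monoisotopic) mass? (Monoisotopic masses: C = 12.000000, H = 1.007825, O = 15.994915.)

116.1201

Atom tally by fragment:
  C2H5OCH2 → C:3 H:7 O:1
  CH2 → C:1 H:2
  CH2 → C:1 H:2
  CH2 → C:1 H:2
  CH3 → C:1 H:3
Element totals:
  C: 7
  H: 16
  O: 1
Molecular formula: C7H16O.
  M = 7(12.0) + 16(1.007825) + 15.994915
    = 84.000000 + 16.125200 + 15.994915 = 116.120115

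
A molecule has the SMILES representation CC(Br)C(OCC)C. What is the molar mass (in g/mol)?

Atom tally by fragment:
  CH3 → C:1 H:3
  CH(Br) → C:1 H:1 Br:1
  CH(OC2H5) → C:3 H:6 O:1
  CH3 → C:1 H:3
Element totals:
  C: 6
  H: 13
  Br: 1
  O: 1
Molecular formula: C6H13BrO.
  M = 6(12.011) + 13(1.008) + 79.904 + 15.999
    = 72.066 + 13.104 + 79.904 + 15.999 = 181.073

181.07 g/mol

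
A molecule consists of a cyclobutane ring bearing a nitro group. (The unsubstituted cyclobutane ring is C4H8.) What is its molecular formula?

C4H7NO2

Atom tally by fragment:
  cyclobutane ring core → C:4 H:8
  (− 1 ring H displaced by substituents)
  + NO2 → N:1 O:2
Element totals:
  C: 4
  H: 7
  N: 1
  O: 2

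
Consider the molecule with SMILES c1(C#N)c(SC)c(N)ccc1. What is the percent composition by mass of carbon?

58.51%

Atom tally by fragment:
  benzene ring core → C:6 H:6
  (− 3 ring H displaced by substituents)
  + CN → C:1 N:1
  + SCH3 → C:1 H:3 S:1
  + NH2 → N:1 H:2
Element totals:
  C: 8
  H: 8
  N: 2
  S: 1
Molecular formula: C8H8N2S.
Molar mass = 164.226 g/mol.
Mass from C: 8 × 12.011 = 96.088 g/mol.
%C = 96.088 / 164.226 × 100 = 58.51%.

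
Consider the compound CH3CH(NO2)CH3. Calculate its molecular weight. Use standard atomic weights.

Element totals:
  C: 3
  H: 7
  N: 1
  O: 2
Molecular formula: C3H7NO2.
  M = 3(12.011) + 7(1.008) + 14.007 + 2(15.999)
    = 36.033 + 7.056 + 14.007 + 31.998 = 89.094

89.09 g/mol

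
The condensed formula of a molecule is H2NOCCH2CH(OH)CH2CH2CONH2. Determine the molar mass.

160.17 g/mol

Element totals:
  C: 6
  H: 12
  N: 2
  O: 3
Molecular formula: C6H12N2O3.
  M = 6(12.011) + 12(1.008) + 2(14.007) + 3(15.999)
    = 72.066 + 12.096 + 28.014 + 47.997 = 160.173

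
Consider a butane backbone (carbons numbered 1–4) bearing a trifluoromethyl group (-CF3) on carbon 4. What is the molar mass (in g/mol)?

126.12 g/mol

Atom tally by fragment:
  CH3 → C:1 H:3
  CH2 → C:1 H:2
  CH2 → C:1 H:2
  CH2CF3 → C:2 H:2 F:3
Element totals:
  C: 5
  H: 9
  F: 3
Molecular formula: C5H9F3.
  M = 5(12.011) + 9(1.008) + 3(18.998)
    = 60.055 + 9.072 + 56.994 = 126.121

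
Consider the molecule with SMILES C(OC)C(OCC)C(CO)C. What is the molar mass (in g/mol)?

162.23 g/mol

Atom tally by fragment:
  CH3OCH2 → C:2 H:5 O:1
  CH(OC2H5) → C:3 H:6 O:1
  CH(CH2OH) → C:2 H:4 O:1
  CH3 → C:1 H:3
Element totals:
  C: 8
  H: 18
  O: 3
Molecular formula: C8H18O3.
  M = 8(12.011) + 18(1.008) + 3(15.999)
    = 96.088 + 18.144 + 47.997 = 162.229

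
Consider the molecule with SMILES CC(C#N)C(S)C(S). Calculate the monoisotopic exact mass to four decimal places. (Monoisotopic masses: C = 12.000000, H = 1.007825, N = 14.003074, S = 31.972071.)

Atom tally by fragment:
  CH3 → C:1 H:3
  CH(CN) → C:2 H:1 N:1
  CH(SH) → C:1 H:2 S:1
  CH2SH → C:1 H:3 S:1
Element totals:
  C: 5
  H: 9
  N: 1
  S: 2
Molecular formula: C5H9NS2.
  M = 5(12.0) + 9(1.007825) + 14.003074 + 2(31.972071)
    = 60.000000 + 9.070425 + 14.003074 + 63.944142 = 147.017641

147.0176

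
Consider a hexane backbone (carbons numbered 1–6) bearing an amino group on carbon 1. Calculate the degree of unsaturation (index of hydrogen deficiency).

0

Atom tally by fragment:
  H2NCH2 → C:1 H:4 N:1
  CH2 → C:1 H:2
  CH2 → C:1 H:2
  CH2 → C:1 H:2
  CH2 → C:1 H:2
  CH3 → C:1 H:3
Element totals:
  C: 6
  H: 15
  N: 1
Molecular formula: C6H15N.
DoU = (2C + 2 + N − H − X) / 2 = (2·6 + 2 + 1 − 15 − 0) / 2 = 0.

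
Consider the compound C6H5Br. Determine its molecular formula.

C6H5Br

Element totals:
  C: 6
  H: 5
  Br: 1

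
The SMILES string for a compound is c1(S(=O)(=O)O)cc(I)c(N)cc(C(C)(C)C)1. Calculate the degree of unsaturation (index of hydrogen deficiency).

Atom tally by fragment:
  benzene ring core → C:6 H:6
  (− 4 ring H displaced by substituents)
  + SO3H → S:1 O:3 H:1
  + I → I:1
  + NH2 → N:1 H:2
  + C(CH3)3 → C:4 H:9
Element totals:
  C: 10
  H: 14
  I: 1
  N: 1
  O: 3
  S: 1
Molecular formula: C10H14INO3S.
DoU = (2C + 2 + N − H − X) / 2 = (2·10 + 2 + 1 − 14 − 1) / 2 = 4.

4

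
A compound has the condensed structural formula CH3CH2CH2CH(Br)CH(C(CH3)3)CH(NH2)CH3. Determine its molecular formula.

C11H24BrN

Atom tally by fragment:
  CH3 → C:1 H:3
  CH2 → C:1 H:2
  CH2 → C:1 H:2
  CH(Br) → C:1 H:1 Br:1
  CH(C(CH3)3) → C:5 H:10
  CH(NH2) → C:1 H:3 N:1
  CH3 → C:1 H:3
Element totals:
  C: 11
  H: 24
  Br: 1
  N: 1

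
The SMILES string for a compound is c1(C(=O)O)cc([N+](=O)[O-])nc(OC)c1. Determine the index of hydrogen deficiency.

Atom tally by fragment:
  pyridine ring core → C:5 H:5 N:1
  (− 3 ring H displaced by substituents)
  + COOH → C:1 H:1 O:2
  + NO2 → N:1 O:2
  + OCH3 → C:1 H:3 O:1
Element totals:
  C: 7
  H: 6
  N: 2
  O: 5
Molecular formula: C7H6N2O5.
DoU = (2C + 2 + N − H − X) / 2 = (2·7 + 2 + 2 − 6 − 0) / 2 = 6.

6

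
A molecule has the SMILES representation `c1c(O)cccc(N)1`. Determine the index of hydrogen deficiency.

Atom tally by fragment:
  benzene ring core → C:6 H:6
  (− 2 ring H displaced by substituents)
  + OH → O:1 H:1
  + NH2 → N:1 H:2
Element totals:
  C: 6
  H: 7
  N: 1
  O: 1
Molecular formula: C6H7NO.
DoU = (2C + 2 + N − H − X) / 2 = (2·6 + 2 + 1 − 7 − 0) / 2 = 4.

4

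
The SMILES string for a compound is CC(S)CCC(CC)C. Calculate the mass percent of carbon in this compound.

65.68%

Atom tally by fragment:
  CH3 → C:1 H:3
  CH(SH) → C:1 H:2 S:1
  CH2 → C:1 H:2
  CH2 → C:1 H:2
  CH(C2H5) → C:3 H:6
  CH3 → C:1 H:3
Element totals:
  C: 8
  H: 18
  S: 1
Molecular formula: C8H18S.
Molar mass = 146.292 g/mol.
Mass from C: 8 × 12.011 = 96.088 g/mol.
%C = 96.088 / 146.292 × 100 = 65.68%.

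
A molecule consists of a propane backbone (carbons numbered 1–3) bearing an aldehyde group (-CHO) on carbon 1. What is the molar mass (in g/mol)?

72.11 g/mol

Atom tally by fragment:
  OHCCH2 → C:2 H:3 O:1
  CH2 → C:1 H:2
  CH3 → C:1 H:3
Element totals:
  C: 4
  H: 8
  O: 1
Molecular formula: C4H8O.
  M = 4(12.011) + 8(1.008) + 15.999
    = 48.044 + 8.064 + 15.999 = 72.107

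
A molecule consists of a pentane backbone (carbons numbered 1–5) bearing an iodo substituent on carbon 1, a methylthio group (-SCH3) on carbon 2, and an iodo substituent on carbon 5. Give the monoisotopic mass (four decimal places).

Atom tally by fragment:
  ICH2 → C:1 H:2 I:1
  CH(SCH3) → C:2 H:4 S:1
  CH2 → C:1 H:2
  CH2 → C:1 H:2
  CH2I → C:1 H:2 I:1
Element totals:
  C: 6
  H: 12
  I: 2
  S: 1
Molecular formula: C6H12I2S.
  M = 6(12.0) + 12(1.007825) + 2(126.904472) + 31.972071
    = 72.000000 + 12.093900 + 253.808944 + 31.972071 = 369.874915

369.8749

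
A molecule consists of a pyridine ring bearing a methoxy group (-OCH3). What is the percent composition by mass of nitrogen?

12.84%

Atom tally by fragment:
  pyridine ring core → C:5 H:5 N:1
  (− 1 ring H displaced by substituents)
  + OCH3 → C:1 H:3 O:1
Element totals:
  C: 6
  H: 7
  N: 1
  O: 1
Molecular formula: C6H7NO.
Molar mass = 109.128 g/mol.
Mass from N: 1 × 14.007 = 14.007 g/mol.
%N = 14.007 / 109.128 × 100 = 12.84%.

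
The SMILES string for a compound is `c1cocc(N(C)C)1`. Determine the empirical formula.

Atom tally by fragment:
  furan ring core → C:4 H:4 O:1
  (− 1 ring H displaced by substituents)
  + N(CH3)2 → N:1 C:2 H:6
Element totals:
  C: 6
  H: 9
  N: 1
  O: 1
Molecular formula: C6H9NO.
gcd of subscripts (6, 9, 1, 1) = 1, so the empirical formula equals the molecular formula.

C6H9NO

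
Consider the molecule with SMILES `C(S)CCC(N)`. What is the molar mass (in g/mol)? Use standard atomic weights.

105.20 g/mol

Atom tally by fragment:
  HSCH2 → C:1 H:3 S:1
  CH2 → C:1 H:2
  CH2 → C:1 H:2
  CH2NH2 → C:1 H:4 N:1
Element totals:
  C: 4
  H: 11
  N: 1
  S: 1
Molecular formula: C4H11NS.
  M = 4(12.011) + 11(1.008) + 14.007 + 32.06
    = 48.044 + 11.088 + 14.007 + 32.060 = 105.199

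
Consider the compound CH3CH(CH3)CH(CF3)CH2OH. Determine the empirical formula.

C6H11F3O

Atom tally by fragment:
  CH3 → C:1 H:3
  CH(CH3) → C:2 H:4
  CH(CF3) → C:2 H:1 F:3
  CH2OH → C:1 H:3 O:1
Element totals:
  C: 6
  H: 11
  F: 3
  O: 1
Molecular formula: C6H11F3O.
gcd of subscripts (6, 3, 11, 1) = 1, so the empirical formula equals the molecular formula.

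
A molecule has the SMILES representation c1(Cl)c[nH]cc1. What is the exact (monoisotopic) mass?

101.0032

Atom tally by fragment:
  pyrrole ring core → C:4 H:5 N:1
  (− 1 ring H displaced by substituents)
  + Cl → Cl:1
Element totals:
  C: 4
  H: 4
  Cl: 1
  N: 1
Molecular formula: C4H4ClN.
  M = 4(12.0) + 4(1.007825) + 34.968853 + 14.003074
    = 48.000000 + 4.031300 + 34.968853 + 14.003074 = 101.003227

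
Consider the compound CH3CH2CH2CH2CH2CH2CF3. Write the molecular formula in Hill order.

Element totals:
  C: 7
  H: 13
  F: 3

C7H13F3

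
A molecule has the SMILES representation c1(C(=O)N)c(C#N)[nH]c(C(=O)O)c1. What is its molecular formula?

C7H5N3O3

Atom tally by fragment:
  pyrrole ring core → C:4 H:5 N:1
  (− 3 ring H displaced by substituents)
  + CONH2 → C:1 H:2 O:1 N:1
  + CN → C:1 N:1
  + COOH → C:1 H:1 O:2
Element totals:
  C: 7
  H: 5
  N: 3
  O: 3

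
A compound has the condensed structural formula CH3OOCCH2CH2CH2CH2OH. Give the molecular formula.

Atom tally by fragment:
  CH3OOCCH2 → C:3 H:5 O:2
  CH2 → C:1 H:2
  CH2CH2OH → C:2 H:5 O:1
Element totals:
  C: 6
  H: 12
  O: 3

C6H12O3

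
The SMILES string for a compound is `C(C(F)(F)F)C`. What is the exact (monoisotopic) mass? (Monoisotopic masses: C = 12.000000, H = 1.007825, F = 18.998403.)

98.0343

Atom tally by fragment:
  F3CCH2 → C:2 H:2 F:3
  CH3 → C:1 H:3
Element totals:
  C: 3
  H: 5
  F: 3
Molecular formula: C3H5F3.
  M = 3(12.0) + 5(1.007825) + 3(18.998403)
    = 36.000000 + 5.039125 + 56.995209 = 98.034334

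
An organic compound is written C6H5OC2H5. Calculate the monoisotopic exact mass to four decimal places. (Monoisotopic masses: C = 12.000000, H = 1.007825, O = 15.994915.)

Element totals:
  C: 8
  H: 10
  O: 1
Molecular formula: C8H10O.
  M = 8(12.0) + 10(1.007825) + 15.994915
    = 96.000000 + 10.078250 + 15.994915 = 122.073165

122.0732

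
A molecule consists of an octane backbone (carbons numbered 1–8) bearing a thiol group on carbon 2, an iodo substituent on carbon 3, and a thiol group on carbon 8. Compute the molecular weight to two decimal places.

304.25 g/mol

Atom tally by fragment:
  CH3 → C:1 H:3
  CH(SH) → C:1 H:2 S:1
  CH(I) → C:1 H:1 I:1
  CH2 → C:1 H:2
  CH2 → C:1 H:2
  CH2 → C:1 H:2
  CH2 → C:1 H:2
  CH2SH → C:1 H:3 S:1
Element totals:
  C: 8
  H: 17
  I: 1
  S: 2
Molecular formula: C8H17IS2.
  M = 8(12.011) + 17(1.008) + 126.904 + 2(32.06)
    = 96.088 + 17.136 + 126.904 + 64.120 = 304.248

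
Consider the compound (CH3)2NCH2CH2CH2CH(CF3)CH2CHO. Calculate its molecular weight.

211.23 g/mol

Atom tally by fragment:
  (CH3)2NCH2 → C:3 H:8 N:1
  CH2 → C:1 H:2
  CH2 → C:1 H:2
  CH(CF3) → C:2 H:1 F:3
  CH2CHO → C:2 H:3 O:1
Element totals:
  C: 9
  H: 16
  F: 3
  N: 1
  O: 1
Molecular formula: C9H16F3NO.
  M = 9(12.011) + 16(1.008) + 3(18.998) + 14.007 + 15.999
    = 108.099 + 16.128 + 56.994 + 14.007 + 15.999 = 211.227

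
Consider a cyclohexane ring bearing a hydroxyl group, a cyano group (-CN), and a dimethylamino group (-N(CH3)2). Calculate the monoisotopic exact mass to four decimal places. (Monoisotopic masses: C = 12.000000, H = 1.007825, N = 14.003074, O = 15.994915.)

Atom tally by fragment:
  cyclohexane ring core → C:6 H:12
  (− 3 ring H displaced by substituents)
  + OH → O:1 H:1
  + CN → C:1 N:1
  + N(CH3)2 → N:1 C:2 H:6
Element totals:
  C: 9
  H: 16
  N: 2
  O: 1
Molecular formula: C9H16N2O.
  M = 9(12.0) + 16(1.007825) + 2(14.003074) + 15.994915
    = 108.000000 + 16.125200 + 28.006148 + 15.994915 = 168.126263

168.1263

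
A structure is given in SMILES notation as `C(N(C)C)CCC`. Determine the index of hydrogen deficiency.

0

Atom tally by fragment:
  (CH3)2NCH2 → C:3 H:8 N:1
  CH2 → C:1 H:2
  CH2 → C:1 H:2
  CH3 → C:1 H:3
Element totals:
  C: 6
  H: 15
  N: 1
Molecular formula: C6H15N.
DoU = (2C + 2 + N − H − X) / 2 = (2·6 + 2 + 1 − 15 − 0) / 2 = 0.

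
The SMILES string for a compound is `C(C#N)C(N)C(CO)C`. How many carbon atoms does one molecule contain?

6

Atom tally by fragment:
  NCCH2 → C:2 H:2 N:1
  CH(NH2) → C:1 H:3 N:1
  CH(CH2OH) → C:2 H:4 O:1
  CH3 → C:1 H:3
Element totals:
  C: 6
  H: 12
  N: 2
  O: 1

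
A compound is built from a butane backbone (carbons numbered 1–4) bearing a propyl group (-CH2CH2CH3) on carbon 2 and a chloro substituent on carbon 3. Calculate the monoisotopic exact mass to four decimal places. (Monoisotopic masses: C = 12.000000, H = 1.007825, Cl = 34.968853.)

Atom tally by fragment:
  CH3 → C:1 H:3
  CH(CH2CH2CH3) → C:4 H:8
  CH(Cl) → C:1 H:1 Cl:1
  CH3 → C:1 H:3
Element totals:
  C: 7
  H: 15
  Cl: 1
Molecular formula: C7H15Cl.
  M = 7(12.0) + 15(1.007825) + 34.968853
    = 84.000000 + 15.117375 + 34.968853 = 134.086228

134.0862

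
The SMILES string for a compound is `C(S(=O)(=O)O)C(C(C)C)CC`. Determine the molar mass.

180.26 g/mol

Atom tally by fragment:
  HO3SCH2 → C:1 H:3 S:1 O:3
  CH(CH(CH3)2) → C:4 H:8
  CH2 → C:1 H:2
  CH3 → C:1 H:3
Element totals:
  C: 7
  H: 16
  O: 3
  S: 1
Molecular formula: C7H16O3S.
  M = 7(12.011) + 16(1.008) + 3(15.999) + 32.06
    = 84.077 + 16.128 + 47.997 + 32.060 = 180.262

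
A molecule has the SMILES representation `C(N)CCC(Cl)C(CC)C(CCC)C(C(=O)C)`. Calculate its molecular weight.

261.83 g/mol

Atom tally by fragment:
  H2NCH2 → C:1 H:4 N:1
  CH2 → C:1 H:2
  CH2 → C:1 H:2
  CH(Cl) → C:1 H:1 Cl:1
  CH(C2H5) → C:3 H:6
  CH(CH2CH2CH3) → C:4 H:8
  CH2COCH3 → C:3 H:5 O:1
Element totals:
  C: 14
  H: 28
  Cl: 1
  N: 1
  O: 1
Molecular formula: C14H28ClNO.
  M = 14(12.011) + 28(1.008) + 35.45 + 14.007 + 15.999
    = 168.154 + 28.224 + 35.450 + 14.007 + 15.999 = 261.834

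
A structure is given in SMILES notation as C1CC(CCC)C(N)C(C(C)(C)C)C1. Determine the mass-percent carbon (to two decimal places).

79.11%

Atom tally by fragment:
  cyclohexane ring core → C:6 H:12
  (− 3 ring H displaced by substituents)
  + CH2CH2CH3 → C:3 H:7
  + NH2 → N:1 H:2
  + C(CH3)3 → C:4 H:9
Element totals:
  C: 13
  H: 27
  N: 1
Molecular formula: C13H27N.
Molar mass = 197.366 g/mol.
Mass from C: 13 × 12.011 = 156.143 g/mol.
%C = 156.143 / 197.366 × 100 = 79.11%.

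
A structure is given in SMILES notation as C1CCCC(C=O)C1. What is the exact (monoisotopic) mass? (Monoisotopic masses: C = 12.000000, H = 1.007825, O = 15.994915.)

112.0888

Atom tally by fragment:
  cyclohexane ring core → C:6 H:12
  (− 1 ring H displaced by substituents)
  + CHO → C:1 H:1 O:1
Element totals:
  C: 7
  H: 12
  O: 1
Molecular formula: C7H12O.
  M = 7(12.0) + 12(1.007825) + 15.994915
    = 84.000000 + 12.093900 + 15.994915 = 112.088815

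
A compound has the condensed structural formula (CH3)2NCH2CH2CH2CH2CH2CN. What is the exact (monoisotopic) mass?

Element totals:
  C: 8
  H: 16
  N: 2
Molecular formula: C8H16N2.
  M = 8(12.0) + 16(1.007825) + 2(14.003074)
    = 96.000000 + 16.125200 + 28.006148 = 140.131348

140.1313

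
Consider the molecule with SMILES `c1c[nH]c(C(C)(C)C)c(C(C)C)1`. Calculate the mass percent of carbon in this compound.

Atom tally by fragment:
  pyrrole ring core → C:4 H:5 N:1
  (− 2 ring H displaced by substituents)
  + C(CH3)3 → C:4 H:9
  + CH(CH3)2 → C:3 H:7
Element totals:
  C: 11
  H: 19
  N: 1
Molecular formula: C11H19N.
Molar mass = 165.280 g/mol.
Mass from C: 11 × 12.011 = 132.121 g/mol.
%C = 132.121 / 165.280 × 100 = 79.94%.

79.94%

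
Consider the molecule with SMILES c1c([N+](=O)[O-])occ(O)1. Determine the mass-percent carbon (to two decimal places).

37.22%

Atom tally by fragment:
  furan ring core → C:4 H:4 O:1
  (− 2 ring H displaced by substituents)
  + NO2 → N:1 O:2
  + OH → O:1 H:1
Element totals:
  C: 4
  H: 3
  N: 1
  O: 4
Molecular formula: C4H3NO4.
Molar mass = 129.071 g/mol.
Mass from C: 4 × 12.011 = 48.044 g/mol.
%C = 48.044 / 129.071 × 100 = 37.22%.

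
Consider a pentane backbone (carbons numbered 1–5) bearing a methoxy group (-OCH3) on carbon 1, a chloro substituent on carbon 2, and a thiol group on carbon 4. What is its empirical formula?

C6H13ClOS

Atom tally by fragment:
  CH3OCH2 → C:2 H:5 O:1
  CH(Cl) → C:1 H:1 Cl:1
  CH2 → C:1 H:2
  CH(SH) → C:1 H:2 S:1
  CH3 → C:1 H:3
Element totals:
  C: 6
  H: 13
  Cl: 1
  O: 1
  S: 1
Molecular formula: C6H13ClOS.
gcd of subscripts (6, 1, 13, 1, 1) = 1, so the empirical formula equals the molecular formula.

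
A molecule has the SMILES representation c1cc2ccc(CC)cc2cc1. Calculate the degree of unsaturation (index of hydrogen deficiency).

Atom tally by fragment:
  naphthalene ring system core → C:10 H:8
  (− 1 ring H displaced by substituents)
  + C2H5 → C:2 H:5
Element totals:
  C: 12
  H: 12
Molecular formula: C12H12.
DoU = (2C + 2 + N − H − X) / 2 = (2·12 + 2 + 0 − 12 − 0) / 2 = 7.

7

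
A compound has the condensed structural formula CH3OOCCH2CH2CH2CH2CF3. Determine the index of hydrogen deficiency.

Atom tally by fragment:
  CH3OOCCH2 → C:3 H:5 O:2
  CH2 → C:1 H:2
  CH2 → C:1 H:2
  CH2CF3 → C:2 H:2 F:3
Element totals:
  C: 7
  H: 11
  F: 3
  O: 2
Molecular formula: C7H11F3O2.
DoU = (2C + 2 + N − H − X) / 2 = (2·7 + 2 + 0 − 11 − 3) / 2 = 1.

1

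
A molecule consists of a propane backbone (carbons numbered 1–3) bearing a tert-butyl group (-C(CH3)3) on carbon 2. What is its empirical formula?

Atom tally by fragment:
  CH3 → C:1 H:3
  CH(C(CH3)3) → C:5 H:10
  CH3 → C:1 H:3
Element totals:
  C: 7
  H: 16
Molecular formula: C7H16.
gcd of subscripts (7, 16) = 1, so the empirical formula equals the molecular formula.

C7H16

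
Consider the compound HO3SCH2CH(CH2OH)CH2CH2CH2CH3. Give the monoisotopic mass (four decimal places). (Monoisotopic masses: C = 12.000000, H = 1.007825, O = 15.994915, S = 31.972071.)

Atom tally by fragment:
  HO3SCH2 → C:1 H:3 S:1 O:3
  CH(CH2OH) → C:2 H:4 O:1
  CH2 → C:1 H:2
  CH2 → C:1 H:2
  CH2 → C:1 H:2
  CH3 → C:1 H:3
Element totals:
  C: 7
  H: 16
  O: 4
  S: 1
Molecular formula: C7H16O4S.
  M = 7(12.0) + 16(1.007825) + 4(15.994915) + 31.972071
    = 84.000000 + 16.125200 + 63.979660 + 31.972071 = 196.076931

196.0769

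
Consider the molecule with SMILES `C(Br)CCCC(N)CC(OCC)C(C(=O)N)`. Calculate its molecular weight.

Atom tally by fragment:
  BrCH2 → C:1 H:2 Br:1
  CH2 → C:1 H:2
  CH2 → C:1 H:2
  CH2 → C:1 H:2
  CH(NH2) → C:1 H:3 N:1
  CH2 → C:1 H:2
  CH(OC2H5) → C:3 H:6 O:1
  CH2CONH2 → C:2 H:4 O:1 N:1
Element totals:
  C: 11
  H: 23
  Br: 1
  N: 2
  O: 2
Molecular formula: C11H23BrN2O2.
  M = 11(12.011) + 23(1.008) + 79.904 + 2(14.007) + 2(15.999)
    = 132.121 + 23.184 + 79.904 + 28.014 + 31.998 = 295.221

295.22 g/mol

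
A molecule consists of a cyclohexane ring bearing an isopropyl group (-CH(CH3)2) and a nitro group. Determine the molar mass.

171.24 g/mol

Atom tally by fragment:
  cyclohexane ring core → C:6 H:12
  (− 2 ring H displaced by substituents)
  + CH(CH3)2 → C:3 H:7
  + NO2 → N:1 O:2
Element totals:
  C: 9
  H: 17
  N: 1
  O: 2
Molecular formula: C9H17NO2.
  M = 9(12.011) + 17(1.008) + 14.007 + 2(15.999)
    = 108.099 + 17.136 + 14.007 + 31.998 = 171.240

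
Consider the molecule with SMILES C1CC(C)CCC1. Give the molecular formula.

C7H14

Atom tally by fragment:
  cyclohexane ring core → C:6 H:12
  (− 1 ring H displaced by substituents)
  + CH3 → C:1 H:3
Element totals:
  C: 7
  H: 14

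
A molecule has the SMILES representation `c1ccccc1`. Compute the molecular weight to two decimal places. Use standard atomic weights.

78.11 g/mol

Atom tally by fragment:
  benzene ring core → C:6 H:6
Element totals:
  C: 6
  H: 6
Molecular formula: C6H6.
  M = 6(12.011) + 6(1.008)
    = 72.066 + 6.048 = 78.114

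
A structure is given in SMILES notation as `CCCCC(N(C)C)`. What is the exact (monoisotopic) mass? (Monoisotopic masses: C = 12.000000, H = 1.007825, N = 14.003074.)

115.1361

Atom tally by fragment:
  CH3 → C:1 H:3
  CH2 → C:1 H:2
  CH2 → C:1 H:2
  CH2 → C:1 H:2
  CH2N(CH3)2 → C:3 H:8 N:1
Element totals:
  C: 7
  H: 17
  N: 1
Molecular formula: C7H17N.
  M = 7(12.0) + 17(1.007825) + 14.003074
    = 84.000000 + 17.133025 + 14.003074 = 115.136099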